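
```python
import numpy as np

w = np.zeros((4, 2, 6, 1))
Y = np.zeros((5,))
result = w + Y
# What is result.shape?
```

(4, 2, 6, 5)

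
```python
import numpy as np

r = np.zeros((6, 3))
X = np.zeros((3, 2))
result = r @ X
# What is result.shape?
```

(6, 2)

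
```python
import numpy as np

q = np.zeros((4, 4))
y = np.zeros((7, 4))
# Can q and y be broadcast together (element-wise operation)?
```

No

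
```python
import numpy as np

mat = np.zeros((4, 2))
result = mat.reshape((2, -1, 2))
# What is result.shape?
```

(2, 2, 2)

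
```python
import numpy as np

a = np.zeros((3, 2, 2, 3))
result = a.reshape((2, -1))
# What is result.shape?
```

(2, 18)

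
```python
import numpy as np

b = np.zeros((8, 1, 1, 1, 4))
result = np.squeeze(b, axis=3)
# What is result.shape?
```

(8, 1, 1, 4)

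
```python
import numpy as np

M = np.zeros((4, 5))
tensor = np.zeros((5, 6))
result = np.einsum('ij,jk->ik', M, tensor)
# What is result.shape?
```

(4, 6)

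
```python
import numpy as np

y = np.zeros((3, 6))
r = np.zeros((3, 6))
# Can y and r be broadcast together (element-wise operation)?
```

Yes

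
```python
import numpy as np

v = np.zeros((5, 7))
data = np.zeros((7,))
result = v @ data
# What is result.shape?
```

(5,)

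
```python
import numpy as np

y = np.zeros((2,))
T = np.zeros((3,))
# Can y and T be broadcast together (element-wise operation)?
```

No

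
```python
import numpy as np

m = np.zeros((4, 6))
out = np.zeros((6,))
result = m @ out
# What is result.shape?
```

(4,)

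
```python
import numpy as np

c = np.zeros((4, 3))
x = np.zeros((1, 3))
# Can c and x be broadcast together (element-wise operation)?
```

Yes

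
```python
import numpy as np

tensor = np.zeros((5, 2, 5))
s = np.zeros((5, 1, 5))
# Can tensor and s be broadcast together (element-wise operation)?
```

Yes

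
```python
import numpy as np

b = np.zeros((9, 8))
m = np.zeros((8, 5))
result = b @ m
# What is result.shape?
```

(9, 5)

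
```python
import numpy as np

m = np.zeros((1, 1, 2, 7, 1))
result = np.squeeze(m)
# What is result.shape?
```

(2, 7)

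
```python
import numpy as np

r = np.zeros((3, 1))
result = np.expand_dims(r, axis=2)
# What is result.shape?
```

(3, 1, 1)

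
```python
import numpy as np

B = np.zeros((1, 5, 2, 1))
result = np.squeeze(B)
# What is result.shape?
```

(5, 2)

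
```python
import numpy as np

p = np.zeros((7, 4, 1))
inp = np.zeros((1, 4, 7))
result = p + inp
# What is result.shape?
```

(7, 4, 7)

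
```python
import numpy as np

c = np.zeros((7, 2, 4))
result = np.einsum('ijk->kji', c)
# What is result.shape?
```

(4, 2, 7)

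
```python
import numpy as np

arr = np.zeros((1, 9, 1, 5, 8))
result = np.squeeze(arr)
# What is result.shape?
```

(9, 5, 8)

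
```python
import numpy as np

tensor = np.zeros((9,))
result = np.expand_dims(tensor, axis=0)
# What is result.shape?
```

(1, 9)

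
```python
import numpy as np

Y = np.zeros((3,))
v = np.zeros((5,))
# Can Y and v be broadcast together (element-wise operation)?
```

No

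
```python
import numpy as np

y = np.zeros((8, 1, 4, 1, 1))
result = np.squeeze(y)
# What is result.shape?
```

(8, 4)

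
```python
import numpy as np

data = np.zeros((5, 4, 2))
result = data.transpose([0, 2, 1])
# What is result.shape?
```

(5, 2, 4)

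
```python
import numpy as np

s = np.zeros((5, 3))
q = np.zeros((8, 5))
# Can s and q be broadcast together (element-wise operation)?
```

No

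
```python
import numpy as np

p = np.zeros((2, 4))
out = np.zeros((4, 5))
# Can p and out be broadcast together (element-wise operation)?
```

No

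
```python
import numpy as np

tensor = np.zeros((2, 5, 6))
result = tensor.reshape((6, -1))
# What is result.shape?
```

(6, 10)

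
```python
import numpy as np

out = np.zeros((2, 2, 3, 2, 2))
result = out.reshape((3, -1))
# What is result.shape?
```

(3, 16)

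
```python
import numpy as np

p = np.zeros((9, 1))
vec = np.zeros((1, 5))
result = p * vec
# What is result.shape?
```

(9, 5)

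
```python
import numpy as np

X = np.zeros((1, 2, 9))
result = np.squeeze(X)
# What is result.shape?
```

(2, 9)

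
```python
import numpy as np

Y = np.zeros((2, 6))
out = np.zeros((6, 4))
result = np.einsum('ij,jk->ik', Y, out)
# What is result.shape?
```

(2, 4)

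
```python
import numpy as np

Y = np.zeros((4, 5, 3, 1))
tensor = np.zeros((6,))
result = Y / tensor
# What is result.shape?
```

(4, 5, 3, 6)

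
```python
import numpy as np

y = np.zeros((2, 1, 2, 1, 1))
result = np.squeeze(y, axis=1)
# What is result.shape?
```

(2, 2, 1, 1)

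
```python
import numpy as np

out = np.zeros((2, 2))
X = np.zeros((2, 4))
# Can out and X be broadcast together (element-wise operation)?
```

No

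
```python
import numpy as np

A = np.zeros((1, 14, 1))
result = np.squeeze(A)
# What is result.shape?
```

(14,)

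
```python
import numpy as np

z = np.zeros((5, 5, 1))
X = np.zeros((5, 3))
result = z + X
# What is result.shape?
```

(5, 5, 3)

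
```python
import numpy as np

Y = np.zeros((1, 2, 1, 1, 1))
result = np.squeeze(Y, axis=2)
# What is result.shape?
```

(1, 2, 1, 1)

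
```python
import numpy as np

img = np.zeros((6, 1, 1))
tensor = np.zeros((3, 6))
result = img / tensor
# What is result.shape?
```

(6, 3, 6)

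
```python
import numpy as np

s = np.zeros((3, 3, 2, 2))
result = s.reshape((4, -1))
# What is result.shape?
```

(4, 9)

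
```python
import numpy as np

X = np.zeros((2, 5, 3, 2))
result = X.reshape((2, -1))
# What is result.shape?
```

(2, 30)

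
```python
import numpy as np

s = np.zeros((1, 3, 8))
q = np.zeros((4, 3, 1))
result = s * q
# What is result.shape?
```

(4, 3, 8)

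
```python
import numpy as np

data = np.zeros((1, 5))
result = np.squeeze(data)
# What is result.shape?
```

(5,)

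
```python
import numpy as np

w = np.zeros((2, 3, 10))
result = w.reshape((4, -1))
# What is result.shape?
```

(4, 15)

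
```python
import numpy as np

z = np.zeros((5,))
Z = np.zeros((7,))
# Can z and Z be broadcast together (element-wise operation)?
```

No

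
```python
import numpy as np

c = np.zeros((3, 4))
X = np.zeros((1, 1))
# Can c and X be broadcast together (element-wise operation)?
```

Yes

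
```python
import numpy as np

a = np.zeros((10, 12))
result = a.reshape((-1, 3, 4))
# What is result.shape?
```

(10, 3, 4)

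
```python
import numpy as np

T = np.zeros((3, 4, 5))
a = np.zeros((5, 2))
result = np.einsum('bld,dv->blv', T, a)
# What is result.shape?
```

(3, 4, 2)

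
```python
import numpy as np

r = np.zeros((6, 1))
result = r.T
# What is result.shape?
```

(1, 6)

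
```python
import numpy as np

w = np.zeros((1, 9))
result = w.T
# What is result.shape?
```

(9, 1)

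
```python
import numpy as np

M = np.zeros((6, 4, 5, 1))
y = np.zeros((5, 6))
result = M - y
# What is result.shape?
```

(6, 4, 5, 6)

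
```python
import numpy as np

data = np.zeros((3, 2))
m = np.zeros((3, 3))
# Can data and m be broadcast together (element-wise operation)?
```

No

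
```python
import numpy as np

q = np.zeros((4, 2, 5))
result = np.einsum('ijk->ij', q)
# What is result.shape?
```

(4, 2)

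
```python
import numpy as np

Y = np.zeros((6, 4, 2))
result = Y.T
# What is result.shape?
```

(2, 4, 6)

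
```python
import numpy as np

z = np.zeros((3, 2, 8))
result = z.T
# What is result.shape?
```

(8, 2, 3)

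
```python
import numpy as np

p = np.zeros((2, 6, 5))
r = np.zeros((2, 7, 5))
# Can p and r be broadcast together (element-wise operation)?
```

No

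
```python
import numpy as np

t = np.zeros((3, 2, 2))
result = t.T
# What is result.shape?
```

(2, 2, 3)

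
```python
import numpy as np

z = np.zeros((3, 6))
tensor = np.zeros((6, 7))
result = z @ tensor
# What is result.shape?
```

(3, 7)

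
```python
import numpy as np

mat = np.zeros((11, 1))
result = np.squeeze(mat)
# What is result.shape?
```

(11,)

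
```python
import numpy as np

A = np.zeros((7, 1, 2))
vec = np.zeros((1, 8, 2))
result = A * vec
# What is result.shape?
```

(7, 8, 2)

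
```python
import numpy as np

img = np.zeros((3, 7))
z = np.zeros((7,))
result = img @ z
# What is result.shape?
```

(3,)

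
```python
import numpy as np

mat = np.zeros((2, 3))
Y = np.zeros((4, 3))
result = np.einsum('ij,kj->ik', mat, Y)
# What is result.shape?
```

(2, 4)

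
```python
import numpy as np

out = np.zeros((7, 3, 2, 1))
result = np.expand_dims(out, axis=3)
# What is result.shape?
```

(7, 3, 2, 1, 1)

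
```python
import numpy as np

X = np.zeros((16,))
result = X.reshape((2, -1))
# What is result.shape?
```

(2, 8)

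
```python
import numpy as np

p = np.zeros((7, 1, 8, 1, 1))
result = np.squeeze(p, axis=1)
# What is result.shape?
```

(7, 8, 1, 1)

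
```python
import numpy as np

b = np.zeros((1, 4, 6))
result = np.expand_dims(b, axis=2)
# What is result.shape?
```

(1, 4, 1, 6)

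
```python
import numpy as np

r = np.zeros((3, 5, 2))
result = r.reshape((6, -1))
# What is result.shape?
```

(6, 5)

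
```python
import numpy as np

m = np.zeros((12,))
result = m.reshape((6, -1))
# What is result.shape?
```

(6, 2)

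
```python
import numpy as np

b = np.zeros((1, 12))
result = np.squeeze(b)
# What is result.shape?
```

(12,)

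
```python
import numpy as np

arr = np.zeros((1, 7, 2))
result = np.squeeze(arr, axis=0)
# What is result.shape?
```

(7, 2)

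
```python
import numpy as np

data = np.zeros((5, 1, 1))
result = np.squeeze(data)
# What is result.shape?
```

(5,)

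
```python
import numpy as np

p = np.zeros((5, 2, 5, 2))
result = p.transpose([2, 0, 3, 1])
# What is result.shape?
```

(5, 5, 2, 2)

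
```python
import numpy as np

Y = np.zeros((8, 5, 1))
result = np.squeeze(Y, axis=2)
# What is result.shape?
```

(8, 5)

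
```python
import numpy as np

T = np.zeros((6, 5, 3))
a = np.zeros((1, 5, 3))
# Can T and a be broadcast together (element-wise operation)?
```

Yes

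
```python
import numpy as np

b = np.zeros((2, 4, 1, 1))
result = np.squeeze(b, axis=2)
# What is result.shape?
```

(2, 4, 1)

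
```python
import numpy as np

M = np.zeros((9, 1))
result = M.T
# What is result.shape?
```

(1, 9)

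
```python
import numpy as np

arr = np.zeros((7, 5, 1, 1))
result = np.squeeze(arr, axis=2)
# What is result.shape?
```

(7, 5, 1)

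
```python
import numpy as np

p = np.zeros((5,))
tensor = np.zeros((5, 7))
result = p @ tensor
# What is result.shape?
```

(7,)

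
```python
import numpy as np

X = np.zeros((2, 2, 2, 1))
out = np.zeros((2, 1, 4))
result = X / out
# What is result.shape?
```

(2, 2, 2, 4)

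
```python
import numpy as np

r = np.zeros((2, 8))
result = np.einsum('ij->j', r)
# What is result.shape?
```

(8,)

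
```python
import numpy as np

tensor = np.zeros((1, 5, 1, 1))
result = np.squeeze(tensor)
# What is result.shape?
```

(5,)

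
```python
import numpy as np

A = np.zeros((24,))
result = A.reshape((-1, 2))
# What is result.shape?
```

(12, 2)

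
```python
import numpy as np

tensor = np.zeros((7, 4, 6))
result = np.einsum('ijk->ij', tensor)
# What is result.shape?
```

(7, 4)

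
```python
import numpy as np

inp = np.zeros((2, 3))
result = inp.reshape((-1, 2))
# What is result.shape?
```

(3, 2)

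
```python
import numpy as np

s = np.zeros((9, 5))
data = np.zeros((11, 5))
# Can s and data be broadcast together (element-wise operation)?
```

No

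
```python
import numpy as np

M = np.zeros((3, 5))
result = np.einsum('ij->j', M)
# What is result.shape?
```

(5,)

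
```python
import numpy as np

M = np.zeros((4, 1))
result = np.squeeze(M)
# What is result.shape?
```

(4,)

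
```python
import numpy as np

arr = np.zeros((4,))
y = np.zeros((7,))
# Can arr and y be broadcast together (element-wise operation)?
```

No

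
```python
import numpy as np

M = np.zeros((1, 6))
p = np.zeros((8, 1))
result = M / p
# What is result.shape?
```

(8, 6)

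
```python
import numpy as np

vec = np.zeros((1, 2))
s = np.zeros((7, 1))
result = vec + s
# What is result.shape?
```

(7, 2)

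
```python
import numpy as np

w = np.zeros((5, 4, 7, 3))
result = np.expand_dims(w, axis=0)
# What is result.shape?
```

(1, 5, 4, 7, 3)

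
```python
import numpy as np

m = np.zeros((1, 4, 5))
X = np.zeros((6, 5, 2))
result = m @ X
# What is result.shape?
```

(6, 4, 2)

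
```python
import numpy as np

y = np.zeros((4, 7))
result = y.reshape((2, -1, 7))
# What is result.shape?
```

(2, 2, 7)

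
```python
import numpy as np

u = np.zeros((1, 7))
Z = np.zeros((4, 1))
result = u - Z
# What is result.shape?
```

(4, 7)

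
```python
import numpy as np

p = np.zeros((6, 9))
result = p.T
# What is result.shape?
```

(9, 6)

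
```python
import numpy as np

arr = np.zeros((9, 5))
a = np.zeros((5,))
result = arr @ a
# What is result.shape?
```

(9,)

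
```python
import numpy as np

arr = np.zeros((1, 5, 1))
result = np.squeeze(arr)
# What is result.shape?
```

(5,)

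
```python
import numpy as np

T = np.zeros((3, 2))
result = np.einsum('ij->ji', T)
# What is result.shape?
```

(2, 3)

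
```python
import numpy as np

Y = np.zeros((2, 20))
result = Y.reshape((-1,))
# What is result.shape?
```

(40,)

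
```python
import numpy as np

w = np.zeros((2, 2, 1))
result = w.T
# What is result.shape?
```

(1, 2, 2)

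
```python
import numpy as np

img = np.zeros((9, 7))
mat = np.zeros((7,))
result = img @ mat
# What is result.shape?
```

(9,)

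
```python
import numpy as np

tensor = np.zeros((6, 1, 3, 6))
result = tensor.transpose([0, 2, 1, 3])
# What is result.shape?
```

(6, 3, 1, 6)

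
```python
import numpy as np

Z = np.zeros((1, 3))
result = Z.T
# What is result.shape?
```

(3, 1)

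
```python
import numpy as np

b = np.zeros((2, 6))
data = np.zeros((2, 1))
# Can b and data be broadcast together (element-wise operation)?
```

Yes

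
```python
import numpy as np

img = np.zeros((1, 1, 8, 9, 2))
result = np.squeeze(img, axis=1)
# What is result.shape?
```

(1, 8, 9, 2)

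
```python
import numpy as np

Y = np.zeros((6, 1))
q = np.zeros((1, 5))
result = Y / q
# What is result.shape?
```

(6, 5)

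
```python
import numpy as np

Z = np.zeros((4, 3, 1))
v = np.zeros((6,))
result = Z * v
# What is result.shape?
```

(4, 3, 6)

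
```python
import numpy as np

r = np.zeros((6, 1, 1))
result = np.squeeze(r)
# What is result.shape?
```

(6,)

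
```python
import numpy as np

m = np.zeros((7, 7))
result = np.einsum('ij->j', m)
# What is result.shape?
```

(7,)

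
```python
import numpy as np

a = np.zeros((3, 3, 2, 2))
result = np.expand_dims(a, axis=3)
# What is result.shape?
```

(3, 3, 2, 1, 2)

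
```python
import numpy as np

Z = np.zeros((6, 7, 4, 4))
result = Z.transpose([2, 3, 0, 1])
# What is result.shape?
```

(4, 4, 6, 7)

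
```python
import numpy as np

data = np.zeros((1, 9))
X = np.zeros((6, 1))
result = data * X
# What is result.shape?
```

(6, 9)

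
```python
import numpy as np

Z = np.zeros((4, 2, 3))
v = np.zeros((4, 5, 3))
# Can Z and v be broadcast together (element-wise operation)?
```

No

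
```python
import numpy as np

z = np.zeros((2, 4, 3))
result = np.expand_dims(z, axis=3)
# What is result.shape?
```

(2, 4, 3, 1)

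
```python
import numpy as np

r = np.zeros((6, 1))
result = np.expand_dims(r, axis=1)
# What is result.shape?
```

(6, 1, 1)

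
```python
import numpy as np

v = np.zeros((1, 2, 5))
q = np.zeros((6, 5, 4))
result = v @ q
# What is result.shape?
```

(6, 2, 4)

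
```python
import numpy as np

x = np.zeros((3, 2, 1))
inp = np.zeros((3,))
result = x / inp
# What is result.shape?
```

(3, 2, 3)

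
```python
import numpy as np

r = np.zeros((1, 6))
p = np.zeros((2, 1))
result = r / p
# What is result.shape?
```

(2, 6)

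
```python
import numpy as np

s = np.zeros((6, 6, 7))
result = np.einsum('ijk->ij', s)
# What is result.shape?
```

(6, 6)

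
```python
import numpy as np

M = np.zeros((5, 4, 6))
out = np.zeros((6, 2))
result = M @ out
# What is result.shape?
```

(5, 4, 2)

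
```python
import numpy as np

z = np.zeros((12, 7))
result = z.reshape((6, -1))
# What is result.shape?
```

(6, 14)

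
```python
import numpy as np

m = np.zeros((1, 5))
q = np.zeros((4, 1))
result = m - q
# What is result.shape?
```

(4, 5)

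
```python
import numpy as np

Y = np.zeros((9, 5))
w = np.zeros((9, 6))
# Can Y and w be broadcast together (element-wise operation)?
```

No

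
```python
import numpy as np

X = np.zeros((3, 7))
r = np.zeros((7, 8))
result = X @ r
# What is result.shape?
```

(3, 8)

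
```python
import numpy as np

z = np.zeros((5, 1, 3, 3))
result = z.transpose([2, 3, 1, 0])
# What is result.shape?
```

(3, 3, 1, 5)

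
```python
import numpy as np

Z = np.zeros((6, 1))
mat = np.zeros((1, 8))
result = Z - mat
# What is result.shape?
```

(6, 8)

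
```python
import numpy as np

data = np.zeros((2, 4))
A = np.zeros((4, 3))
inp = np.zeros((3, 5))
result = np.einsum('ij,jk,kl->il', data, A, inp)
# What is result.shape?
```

(2, 5)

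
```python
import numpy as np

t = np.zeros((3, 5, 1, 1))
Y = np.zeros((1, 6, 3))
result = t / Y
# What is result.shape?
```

(3, 5, 6, 3)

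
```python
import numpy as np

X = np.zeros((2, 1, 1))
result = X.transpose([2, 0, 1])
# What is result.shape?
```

(1, 2, 1)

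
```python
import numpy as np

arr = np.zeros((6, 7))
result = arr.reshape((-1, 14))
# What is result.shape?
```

(3, 14)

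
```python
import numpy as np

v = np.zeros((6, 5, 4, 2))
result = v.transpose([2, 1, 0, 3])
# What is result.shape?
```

(4, 5, 6, 2)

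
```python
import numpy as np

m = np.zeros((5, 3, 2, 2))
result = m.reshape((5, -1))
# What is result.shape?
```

(5, 12)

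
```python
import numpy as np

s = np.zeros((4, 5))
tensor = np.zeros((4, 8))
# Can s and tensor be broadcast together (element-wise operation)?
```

No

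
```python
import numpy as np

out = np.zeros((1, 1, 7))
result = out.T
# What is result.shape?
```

(7, 1, 1)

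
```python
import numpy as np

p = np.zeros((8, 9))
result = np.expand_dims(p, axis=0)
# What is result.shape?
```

(1, 8, 9)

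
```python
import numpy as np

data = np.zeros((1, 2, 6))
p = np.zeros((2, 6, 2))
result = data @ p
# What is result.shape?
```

(2, 2, 2)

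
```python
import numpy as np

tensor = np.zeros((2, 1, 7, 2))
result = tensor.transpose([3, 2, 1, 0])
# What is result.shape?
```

(2, 7, 1, 2)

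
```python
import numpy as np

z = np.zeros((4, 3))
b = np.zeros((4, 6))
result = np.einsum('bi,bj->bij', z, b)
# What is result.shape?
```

(4, 3, 6)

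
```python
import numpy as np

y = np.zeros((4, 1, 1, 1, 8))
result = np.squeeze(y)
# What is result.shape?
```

(4, 8)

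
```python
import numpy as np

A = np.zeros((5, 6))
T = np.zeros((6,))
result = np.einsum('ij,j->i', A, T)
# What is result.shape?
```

(5,)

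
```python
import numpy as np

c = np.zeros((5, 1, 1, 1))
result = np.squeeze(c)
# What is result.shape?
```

(5,)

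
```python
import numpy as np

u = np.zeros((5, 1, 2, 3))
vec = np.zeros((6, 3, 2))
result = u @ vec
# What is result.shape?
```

(5, 6, 2, 2)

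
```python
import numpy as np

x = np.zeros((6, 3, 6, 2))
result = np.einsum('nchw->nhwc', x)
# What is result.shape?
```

(6, 6, 2, 3)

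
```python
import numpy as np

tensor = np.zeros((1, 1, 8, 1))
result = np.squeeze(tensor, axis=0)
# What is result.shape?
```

(1, 8, 1)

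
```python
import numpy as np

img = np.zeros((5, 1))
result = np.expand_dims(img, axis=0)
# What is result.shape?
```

(1, 5, 1)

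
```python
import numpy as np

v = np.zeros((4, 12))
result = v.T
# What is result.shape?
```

(12, 4)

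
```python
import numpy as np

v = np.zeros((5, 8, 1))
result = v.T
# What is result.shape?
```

(1, 8, 5)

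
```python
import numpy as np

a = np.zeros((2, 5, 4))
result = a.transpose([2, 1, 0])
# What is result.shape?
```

(4, 5, 2)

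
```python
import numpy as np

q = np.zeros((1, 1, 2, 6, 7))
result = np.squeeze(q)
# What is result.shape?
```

(2, 6, 7)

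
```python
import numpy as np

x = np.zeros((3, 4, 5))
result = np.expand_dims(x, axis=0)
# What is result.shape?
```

(1, 3, 4, 5)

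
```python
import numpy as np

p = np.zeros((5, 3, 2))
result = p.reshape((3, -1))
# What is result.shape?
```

(3, 10)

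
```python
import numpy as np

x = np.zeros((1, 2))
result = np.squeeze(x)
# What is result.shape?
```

(2,)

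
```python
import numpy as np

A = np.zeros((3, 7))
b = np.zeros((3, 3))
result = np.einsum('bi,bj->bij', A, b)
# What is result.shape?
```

(3, 7, 3)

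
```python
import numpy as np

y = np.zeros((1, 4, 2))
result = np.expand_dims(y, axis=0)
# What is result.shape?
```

(1, 1, 4, 2)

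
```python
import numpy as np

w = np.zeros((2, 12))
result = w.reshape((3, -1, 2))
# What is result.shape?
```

(3, 4, 2)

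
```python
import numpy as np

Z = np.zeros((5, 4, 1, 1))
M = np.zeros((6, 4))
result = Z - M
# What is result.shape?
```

(5, 4, 6, 4)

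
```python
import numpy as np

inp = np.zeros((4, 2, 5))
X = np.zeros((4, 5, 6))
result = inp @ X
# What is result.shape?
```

(4, 2, 6)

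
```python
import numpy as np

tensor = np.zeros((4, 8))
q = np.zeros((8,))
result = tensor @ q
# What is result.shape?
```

(4,)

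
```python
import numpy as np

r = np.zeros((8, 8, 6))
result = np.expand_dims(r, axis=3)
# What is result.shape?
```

(8, 8, 6, 1)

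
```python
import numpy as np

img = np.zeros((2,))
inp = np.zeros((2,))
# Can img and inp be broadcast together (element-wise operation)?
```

Yes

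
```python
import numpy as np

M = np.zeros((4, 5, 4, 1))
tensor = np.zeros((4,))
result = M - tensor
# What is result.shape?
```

(4, 5, 4, 4)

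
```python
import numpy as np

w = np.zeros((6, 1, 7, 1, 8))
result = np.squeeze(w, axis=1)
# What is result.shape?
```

(6, 7, 1, 8)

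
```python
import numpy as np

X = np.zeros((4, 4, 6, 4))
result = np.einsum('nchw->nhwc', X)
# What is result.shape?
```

(4, 6, 4, 4)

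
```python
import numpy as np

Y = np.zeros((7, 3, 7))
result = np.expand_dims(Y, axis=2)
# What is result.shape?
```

(7, 3, 1, 7)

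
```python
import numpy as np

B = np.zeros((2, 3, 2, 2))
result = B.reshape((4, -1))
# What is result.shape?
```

(4, 6)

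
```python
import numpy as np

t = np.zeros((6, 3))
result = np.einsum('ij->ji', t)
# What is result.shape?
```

(3, 6)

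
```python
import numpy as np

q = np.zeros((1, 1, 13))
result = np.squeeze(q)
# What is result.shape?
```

(13,)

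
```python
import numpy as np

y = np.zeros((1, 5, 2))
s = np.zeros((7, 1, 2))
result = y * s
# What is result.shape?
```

(7, 5, 2)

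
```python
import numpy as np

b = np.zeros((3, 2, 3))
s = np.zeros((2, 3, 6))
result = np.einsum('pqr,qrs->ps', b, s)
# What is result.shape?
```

(3, 6)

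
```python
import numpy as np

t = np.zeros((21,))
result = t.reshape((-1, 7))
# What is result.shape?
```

(3, 7)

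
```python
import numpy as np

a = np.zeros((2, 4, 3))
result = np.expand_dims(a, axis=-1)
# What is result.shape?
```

(2, 4, 3, 1)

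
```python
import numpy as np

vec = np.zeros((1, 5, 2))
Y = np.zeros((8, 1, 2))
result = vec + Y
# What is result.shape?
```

(8, 5, 2)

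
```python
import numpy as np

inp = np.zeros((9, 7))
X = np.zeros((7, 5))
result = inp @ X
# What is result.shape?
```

(9, 5)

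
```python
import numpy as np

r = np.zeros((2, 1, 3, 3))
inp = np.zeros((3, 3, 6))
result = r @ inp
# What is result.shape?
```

(2, 3, 3, 6)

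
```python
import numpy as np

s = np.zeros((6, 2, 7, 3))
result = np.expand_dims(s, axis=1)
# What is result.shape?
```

(6, 1, 2, 7, 3)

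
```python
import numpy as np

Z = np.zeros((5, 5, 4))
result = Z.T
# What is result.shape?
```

(4, 5, 5)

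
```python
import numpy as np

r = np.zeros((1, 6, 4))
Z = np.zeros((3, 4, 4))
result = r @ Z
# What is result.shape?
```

(3, 6, 4)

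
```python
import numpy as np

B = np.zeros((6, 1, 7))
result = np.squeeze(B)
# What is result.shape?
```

(6, 7)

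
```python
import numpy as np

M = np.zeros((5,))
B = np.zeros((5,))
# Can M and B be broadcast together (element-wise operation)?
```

Yes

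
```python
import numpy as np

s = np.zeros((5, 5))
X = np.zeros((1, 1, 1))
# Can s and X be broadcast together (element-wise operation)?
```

Yes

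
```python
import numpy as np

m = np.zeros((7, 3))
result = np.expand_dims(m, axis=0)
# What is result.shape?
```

(1, 7, 3)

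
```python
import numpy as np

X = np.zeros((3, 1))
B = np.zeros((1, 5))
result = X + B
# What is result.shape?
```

(3, 5)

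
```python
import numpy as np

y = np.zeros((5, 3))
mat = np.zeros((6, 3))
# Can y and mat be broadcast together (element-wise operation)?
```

No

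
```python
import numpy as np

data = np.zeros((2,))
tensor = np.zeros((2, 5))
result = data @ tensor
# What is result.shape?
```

(5,)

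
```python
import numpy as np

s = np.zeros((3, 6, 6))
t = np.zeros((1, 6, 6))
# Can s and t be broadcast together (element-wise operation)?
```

Yes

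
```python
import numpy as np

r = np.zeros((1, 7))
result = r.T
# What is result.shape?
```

(7, 1)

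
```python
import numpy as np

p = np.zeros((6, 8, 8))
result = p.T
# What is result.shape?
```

(8, 8, 6)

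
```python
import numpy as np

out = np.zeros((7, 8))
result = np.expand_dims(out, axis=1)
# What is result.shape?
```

(7, 1, 8)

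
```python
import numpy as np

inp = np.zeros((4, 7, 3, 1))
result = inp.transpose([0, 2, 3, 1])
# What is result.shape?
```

(4, 3, 1, 7)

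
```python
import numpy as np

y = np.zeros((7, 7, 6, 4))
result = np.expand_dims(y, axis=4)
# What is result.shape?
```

(7, 7, 6, 4, 1)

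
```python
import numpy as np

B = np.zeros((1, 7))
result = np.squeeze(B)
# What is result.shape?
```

(7,)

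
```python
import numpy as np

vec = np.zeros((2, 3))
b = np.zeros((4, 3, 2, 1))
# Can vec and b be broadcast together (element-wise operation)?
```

Yes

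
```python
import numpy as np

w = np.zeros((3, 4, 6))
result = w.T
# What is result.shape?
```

(6, 4, 3)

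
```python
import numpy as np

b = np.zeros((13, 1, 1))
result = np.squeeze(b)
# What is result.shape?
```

(13,)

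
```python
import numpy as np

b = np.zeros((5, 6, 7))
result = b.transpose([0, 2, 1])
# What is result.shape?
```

(5, 7, 6)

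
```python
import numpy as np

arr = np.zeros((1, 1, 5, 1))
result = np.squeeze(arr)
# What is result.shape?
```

(5,)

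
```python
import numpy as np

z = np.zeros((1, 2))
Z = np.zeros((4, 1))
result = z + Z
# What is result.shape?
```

(4, 2)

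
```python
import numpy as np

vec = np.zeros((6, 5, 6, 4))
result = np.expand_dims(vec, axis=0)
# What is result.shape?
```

(1, 6, 5, 6, 4)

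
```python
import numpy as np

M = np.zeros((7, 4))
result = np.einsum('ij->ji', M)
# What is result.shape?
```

(4, 7)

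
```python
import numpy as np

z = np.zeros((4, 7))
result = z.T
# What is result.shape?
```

(7, 4)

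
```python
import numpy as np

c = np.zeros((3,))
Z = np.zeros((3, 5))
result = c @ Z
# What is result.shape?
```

(5,)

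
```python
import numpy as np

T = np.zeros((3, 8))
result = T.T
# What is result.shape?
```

(8, 3)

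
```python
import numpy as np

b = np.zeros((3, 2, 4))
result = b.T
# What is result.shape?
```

(4, 2, 3)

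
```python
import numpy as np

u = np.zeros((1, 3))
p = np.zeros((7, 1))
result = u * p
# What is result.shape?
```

(7, 3)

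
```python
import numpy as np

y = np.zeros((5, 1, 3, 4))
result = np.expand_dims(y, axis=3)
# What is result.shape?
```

(5, 1, 3, 1, 4)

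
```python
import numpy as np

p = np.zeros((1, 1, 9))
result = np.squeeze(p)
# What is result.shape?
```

(9,)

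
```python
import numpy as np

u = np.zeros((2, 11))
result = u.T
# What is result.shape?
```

(11, 2)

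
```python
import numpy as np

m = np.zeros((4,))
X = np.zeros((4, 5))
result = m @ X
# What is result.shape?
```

(5,)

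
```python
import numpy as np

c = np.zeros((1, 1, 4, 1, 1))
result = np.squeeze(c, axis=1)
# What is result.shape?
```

(1, 4, 1, 1)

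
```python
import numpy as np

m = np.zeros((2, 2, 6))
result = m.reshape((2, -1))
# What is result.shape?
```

(2, 12)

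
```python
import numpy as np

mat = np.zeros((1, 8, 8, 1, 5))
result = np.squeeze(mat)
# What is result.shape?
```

(8, 8, 5)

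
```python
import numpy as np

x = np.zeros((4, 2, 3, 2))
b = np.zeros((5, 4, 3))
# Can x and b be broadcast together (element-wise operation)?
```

No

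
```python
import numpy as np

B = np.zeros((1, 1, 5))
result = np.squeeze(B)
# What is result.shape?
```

(5,)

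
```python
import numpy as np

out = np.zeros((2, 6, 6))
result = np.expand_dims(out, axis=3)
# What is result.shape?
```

(2, 6, 6, 1)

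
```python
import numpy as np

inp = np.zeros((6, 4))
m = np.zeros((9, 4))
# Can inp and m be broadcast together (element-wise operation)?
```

No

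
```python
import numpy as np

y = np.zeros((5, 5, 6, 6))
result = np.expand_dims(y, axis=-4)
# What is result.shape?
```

(5, 1, 5, 6, 6)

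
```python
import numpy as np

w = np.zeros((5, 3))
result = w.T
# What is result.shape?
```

(3, 5)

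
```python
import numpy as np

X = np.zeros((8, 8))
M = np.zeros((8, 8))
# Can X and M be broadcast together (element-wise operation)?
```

Yes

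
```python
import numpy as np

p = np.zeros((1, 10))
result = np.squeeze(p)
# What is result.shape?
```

(10,)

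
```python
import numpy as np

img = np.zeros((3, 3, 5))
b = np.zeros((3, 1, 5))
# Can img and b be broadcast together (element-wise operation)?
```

Yes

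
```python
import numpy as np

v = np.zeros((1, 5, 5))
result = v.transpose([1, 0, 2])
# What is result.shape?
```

(5, 1, 5)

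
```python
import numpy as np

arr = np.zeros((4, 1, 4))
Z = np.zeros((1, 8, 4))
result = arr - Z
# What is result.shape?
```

(4, 8, 4)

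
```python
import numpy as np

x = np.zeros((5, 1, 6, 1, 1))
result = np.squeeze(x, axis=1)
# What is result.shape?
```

(5, 6, 1, 1)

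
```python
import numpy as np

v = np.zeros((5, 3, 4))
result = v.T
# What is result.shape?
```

(4, 3, 5)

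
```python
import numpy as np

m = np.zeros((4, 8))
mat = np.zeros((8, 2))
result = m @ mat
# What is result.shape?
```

(4, 2)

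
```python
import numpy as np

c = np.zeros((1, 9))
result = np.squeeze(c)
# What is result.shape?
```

(9,)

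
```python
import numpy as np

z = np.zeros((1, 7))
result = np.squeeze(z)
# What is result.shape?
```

(7,)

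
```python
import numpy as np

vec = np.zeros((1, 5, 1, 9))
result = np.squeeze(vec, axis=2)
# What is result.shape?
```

(1, 5, 9)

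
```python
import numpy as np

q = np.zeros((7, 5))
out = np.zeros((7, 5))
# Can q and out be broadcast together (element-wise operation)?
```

Yes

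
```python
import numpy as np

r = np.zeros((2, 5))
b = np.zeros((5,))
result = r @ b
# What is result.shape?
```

(2,)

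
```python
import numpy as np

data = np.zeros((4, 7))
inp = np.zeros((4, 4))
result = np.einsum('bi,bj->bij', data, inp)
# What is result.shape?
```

(4, 7, 4)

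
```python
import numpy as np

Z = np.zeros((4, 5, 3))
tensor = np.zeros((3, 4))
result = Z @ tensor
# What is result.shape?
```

(4, 5, 4)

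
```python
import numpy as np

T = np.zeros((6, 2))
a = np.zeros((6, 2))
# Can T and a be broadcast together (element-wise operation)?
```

Yes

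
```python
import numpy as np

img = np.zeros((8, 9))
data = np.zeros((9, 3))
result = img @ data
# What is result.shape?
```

(8, 3)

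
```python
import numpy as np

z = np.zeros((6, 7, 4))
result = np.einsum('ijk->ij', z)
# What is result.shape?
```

(6, 7)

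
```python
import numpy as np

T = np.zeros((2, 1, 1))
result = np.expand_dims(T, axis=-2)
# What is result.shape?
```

(2, 1, 1, 1)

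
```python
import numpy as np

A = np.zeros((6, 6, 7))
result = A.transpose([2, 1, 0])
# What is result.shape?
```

(7, 6, 6)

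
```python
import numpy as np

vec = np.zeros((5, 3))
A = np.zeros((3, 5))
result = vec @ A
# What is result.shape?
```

(5, 5)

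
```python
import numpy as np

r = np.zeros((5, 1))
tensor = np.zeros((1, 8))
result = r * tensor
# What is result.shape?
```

(5, 8)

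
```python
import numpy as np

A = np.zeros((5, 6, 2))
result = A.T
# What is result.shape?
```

(2, 6, 5)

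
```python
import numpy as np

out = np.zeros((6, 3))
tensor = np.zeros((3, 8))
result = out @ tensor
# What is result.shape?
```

(6, 8)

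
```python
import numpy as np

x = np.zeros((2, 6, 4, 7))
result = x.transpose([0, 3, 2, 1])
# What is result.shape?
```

(2, 7, 4, 6)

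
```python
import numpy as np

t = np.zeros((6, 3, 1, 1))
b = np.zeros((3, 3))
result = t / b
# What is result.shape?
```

(6, 3, 3, 3)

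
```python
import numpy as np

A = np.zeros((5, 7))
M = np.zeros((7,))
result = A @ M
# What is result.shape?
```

(5,)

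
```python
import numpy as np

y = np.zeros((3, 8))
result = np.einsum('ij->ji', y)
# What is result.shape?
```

(8, 3)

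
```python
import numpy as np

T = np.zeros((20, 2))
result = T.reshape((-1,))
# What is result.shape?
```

(40,)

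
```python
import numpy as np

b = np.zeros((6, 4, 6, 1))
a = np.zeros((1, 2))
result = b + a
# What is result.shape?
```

(6, 4, 6, 2)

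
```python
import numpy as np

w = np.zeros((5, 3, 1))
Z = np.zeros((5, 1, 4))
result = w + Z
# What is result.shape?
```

(5, 3, 4)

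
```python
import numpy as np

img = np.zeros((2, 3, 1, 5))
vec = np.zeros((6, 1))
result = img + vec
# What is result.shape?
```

(2, 3, 6, 5)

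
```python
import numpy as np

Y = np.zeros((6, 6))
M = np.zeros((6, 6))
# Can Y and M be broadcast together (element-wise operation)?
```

Yes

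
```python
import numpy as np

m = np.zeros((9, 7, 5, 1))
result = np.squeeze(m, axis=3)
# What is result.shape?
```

(9, 7, 5)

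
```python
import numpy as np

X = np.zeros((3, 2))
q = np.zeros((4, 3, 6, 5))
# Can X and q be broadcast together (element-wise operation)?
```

No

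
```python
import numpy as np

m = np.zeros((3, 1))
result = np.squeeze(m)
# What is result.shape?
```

(3,)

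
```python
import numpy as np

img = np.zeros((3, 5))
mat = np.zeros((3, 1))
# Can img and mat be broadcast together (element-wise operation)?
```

Yes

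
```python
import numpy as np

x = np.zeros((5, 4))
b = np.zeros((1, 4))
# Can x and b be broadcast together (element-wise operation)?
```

Yes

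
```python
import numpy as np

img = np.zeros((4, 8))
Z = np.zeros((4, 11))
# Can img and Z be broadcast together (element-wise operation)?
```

No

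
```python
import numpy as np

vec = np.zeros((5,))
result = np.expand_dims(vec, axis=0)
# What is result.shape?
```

(1, 5)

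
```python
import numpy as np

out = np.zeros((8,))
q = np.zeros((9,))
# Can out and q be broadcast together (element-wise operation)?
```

No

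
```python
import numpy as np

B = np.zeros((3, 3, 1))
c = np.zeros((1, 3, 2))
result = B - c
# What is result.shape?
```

(3, 3, 2)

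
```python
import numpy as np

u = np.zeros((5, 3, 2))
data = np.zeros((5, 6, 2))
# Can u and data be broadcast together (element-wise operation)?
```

No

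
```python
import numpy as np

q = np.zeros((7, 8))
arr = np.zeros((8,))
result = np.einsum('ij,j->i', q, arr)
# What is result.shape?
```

(7,)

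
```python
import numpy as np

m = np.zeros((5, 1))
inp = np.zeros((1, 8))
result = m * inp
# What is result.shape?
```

(5, 8)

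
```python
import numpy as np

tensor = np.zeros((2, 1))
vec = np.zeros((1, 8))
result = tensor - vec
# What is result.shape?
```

(2, 8)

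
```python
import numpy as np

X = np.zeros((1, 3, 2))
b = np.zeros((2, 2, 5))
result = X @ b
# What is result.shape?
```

(2, 3, 5)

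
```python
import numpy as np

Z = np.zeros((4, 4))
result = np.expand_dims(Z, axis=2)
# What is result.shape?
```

(4, 4, 1)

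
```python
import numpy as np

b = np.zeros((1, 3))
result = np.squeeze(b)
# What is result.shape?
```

(3,)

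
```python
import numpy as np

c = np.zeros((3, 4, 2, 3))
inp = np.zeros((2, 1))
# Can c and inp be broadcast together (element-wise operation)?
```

Yes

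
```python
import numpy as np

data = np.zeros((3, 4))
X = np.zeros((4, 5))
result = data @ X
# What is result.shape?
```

(3, 5)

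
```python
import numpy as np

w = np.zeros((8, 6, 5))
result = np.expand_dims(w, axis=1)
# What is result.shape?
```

(8, 1, 6, 5)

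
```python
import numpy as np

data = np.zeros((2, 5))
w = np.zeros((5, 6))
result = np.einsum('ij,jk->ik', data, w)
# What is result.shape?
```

(2, 6)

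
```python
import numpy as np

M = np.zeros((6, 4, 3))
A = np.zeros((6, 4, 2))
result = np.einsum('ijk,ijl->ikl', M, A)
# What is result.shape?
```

(6, 3, 2)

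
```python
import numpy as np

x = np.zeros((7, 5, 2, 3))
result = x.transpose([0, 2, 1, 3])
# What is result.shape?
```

(7, 2, 5, 3)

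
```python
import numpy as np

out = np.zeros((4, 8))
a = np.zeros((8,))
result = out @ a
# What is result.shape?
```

(4,)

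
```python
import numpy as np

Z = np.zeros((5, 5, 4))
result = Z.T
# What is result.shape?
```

(4, 5, 5)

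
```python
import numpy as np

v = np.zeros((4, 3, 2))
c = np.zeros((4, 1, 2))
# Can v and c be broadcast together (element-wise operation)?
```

Yes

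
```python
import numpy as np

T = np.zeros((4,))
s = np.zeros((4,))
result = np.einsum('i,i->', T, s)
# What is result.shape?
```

()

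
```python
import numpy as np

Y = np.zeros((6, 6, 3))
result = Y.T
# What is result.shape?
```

(3, 6, 6)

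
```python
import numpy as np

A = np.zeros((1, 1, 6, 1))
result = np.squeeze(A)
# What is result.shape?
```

(6,)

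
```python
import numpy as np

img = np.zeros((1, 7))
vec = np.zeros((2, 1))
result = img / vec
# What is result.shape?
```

(2, 7)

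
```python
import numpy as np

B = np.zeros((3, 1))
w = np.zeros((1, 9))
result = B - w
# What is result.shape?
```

(3, 9)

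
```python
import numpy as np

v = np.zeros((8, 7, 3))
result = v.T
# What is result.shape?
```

(3, 7, 8)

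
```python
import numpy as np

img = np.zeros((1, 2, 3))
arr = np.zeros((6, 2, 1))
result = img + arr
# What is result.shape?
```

(6, 2, 3)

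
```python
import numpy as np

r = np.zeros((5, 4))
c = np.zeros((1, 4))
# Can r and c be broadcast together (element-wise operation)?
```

Yes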